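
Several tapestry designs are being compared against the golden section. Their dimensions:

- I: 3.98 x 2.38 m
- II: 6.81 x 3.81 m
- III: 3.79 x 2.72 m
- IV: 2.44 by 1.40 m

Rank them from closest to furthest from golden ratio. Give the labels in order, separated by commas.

Ratios: I = 3.98 / 2.38 ≈ 1.672; II = 6.81 / 3.81 ≈ 1.787; III = 3.79 / 2.72 ≈ 1.393; IV = 2.44 / 1.40 ≈ 1.743.
|Δ from 1.618|: I 0.054; II 0.169; III 0.225; IV 0.125.

I, IV, II, III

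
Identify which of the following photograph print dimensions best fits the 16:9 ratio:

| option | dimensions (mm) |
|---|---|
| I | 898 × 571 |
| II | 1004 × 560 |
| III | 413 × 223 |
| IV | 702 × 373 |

II

Target 16:9 ≈ 1.778.
I: 1.573 (Δ0.205)  II: 1.793 (Δ0.015)  III: 1.852 (Δ0.074)  IV: 1.882 (Δ0.104)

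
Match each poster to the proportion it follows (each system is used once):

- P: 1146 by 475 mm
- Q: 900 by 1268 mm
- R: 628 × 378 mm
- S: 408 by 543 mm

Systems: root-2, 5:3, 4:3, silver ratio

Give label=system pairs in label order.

P=silver ratio, Q=root-2, R=5:3, S=4:3

Ratios: P ≈ 2.413; Q ≈ 1.409; R ≈ 1.661; S ≈ 1.331.
Targets: root-2 ≈ 1.414; 5:3 ≈ 1.667; 4:3 ≈ 1.333; silver ratio ≈ 2.414.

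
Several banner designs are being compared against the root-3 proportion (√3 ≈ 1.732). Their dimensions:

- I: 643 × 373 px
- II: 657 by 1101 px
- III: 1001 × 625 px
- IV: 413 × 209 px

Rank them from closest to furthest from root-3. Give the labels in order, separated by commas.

I, II, III, IV

I: 643/373 ≈ 1.724 → |1.724 − 1.732| = 0.008
II: 1101/657 ≈ 1.676 → |1.676 − 1.732| = 0.056
III: 1001/625 ≈ 1.602 → |1.602 − 1.732| = 0.130
IV: 413/209 ≈ 1.976 → |1.976 − 1.732| = 0.244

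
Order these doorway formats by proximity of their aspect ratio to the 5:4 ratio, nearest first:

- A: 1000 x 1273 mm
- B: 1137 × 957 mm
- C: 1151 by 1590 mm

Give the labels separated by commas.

A: 1273/1000 ≈ 1.273 → |1.273 − 1.250| = 0.023
B: 1137/957 ≈ 1.188 → |1.188 − 1.250| = 0.062
C: 1590/1151 ≈ 1.381 → |1.381 − 1.250| = 0.131

A, B, C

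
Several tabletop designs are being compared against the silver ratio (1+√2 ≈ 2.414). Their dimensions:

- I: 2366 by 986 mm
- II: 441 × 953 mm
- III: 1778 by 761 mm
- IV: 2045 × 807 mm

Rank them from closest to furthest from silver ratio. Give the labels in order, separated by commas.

I, III, IV, II

I: 2366/986 ≈ 2.400 → |2.400 − 2.414| = 0.014
II: 953/441 ≈ 2.161 → |2.161 − 2.414| = 0.253
III: 1778/761 ≈ 2.336 → |2.336 − 2.414| = 0.078
IV: 2045/807 ≈ 2.534 → |2.534 − 2.414| = 0.120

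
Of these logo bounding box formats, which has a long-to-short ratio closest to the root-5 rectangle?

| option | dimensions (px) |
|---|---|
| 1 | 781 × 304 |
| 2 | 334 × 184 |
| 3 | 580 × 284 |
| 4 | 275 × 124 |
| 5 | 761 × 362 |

Target root-5 ≈ 2.236.
1: 2.569 (Δ0.333)  2: 1.815 (Δ0.421)  3: 2.042 (Δ0.194)  4: 2.218 (Δ0.018)  5: 2.102 (Δ0.134)

4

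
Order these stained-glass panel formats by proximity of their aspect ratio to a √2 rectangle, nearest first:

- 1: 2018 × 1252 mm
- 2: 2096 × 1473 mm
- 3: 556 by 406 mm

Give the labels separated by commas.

1: 2018/1252 ≈ 1.612 → |1.612 − 1.414| = 0.198
2: 2096/1473 ≈ 1.423 → |1.423 − 1.414| = 0.009
3: 556/406 ≈ 1.369 → |1.369 − 1.414| = 0.045

2, 3, 1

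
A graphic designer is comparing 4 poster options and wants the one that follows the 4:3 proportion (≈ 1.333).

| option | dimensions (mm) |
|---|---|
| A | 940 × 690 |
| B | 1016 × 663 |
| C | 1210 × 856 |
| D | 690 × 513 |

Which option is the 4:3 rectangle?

D

Target 4:3 ≈ 1.333.
A: 1.362 (Δ0.029)  B: 1.532 (Δ0.199)  C: 1.414 (Δ0.081)  D: 1.345 (Δ0.012)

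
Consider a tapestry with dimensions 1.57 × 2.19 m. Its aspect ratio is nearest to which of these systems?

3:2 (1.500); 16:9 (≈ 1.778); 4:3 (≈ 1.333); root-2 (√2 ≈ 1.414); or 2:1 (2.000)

2.19/1.57 ≈ 1.395. Nearest candidates are root-2 (1.414, off by 0.019) and 4:3 (1.333, off by 0.062).

root-2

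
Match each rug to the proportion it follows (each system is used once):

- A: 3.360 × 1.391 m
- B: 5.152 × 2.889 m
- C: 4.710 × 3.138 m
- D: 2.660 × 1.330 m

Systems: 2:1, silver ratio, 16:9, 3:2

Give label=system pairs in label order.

A=silver ratio, B=16:9, C=3:2, D=2:1

Ratios: A ≈ 2.416; B ≈ 1.783; C ≈ 1.501; D ≈ 2.000.
Targets: 2:1 ≈ 2.000; silver ratio ≈ 2.414; 16:9 ≈ 1.778; 3:2 ≈ 1.500.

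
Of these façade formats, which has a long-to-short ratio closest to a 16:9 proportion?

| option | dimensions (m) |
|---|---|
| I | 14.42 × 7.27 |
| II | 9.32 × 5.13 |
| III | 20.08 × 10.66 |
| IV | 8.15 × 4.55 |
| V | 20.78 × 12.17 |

Ratios (long/short): I ≈ 1.983; II ≈ 1.817; III ≈ 1.884; IV ≈ 1.791; V ≈ 1.707.
16:9 ≈ 1.778; option IV is nearest (Δ 0.013).

IV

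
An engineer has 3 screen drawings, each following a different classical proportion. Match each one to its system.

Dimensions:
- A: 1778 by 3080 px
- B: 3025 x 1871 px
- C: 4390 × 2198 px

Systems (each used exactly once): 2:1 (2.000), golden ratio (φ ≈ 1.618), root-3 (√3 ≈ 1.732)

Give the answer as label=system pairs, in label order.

Ratios: A ≈ 1.732; B ≈ 1.617; C ≈ 1.997.
Targets: 2:1 ≈ 2.000; golden ratio ≈ 1.618; root-3 ≈ 1.732.

A=root-3, B=golden ratio, C=2:1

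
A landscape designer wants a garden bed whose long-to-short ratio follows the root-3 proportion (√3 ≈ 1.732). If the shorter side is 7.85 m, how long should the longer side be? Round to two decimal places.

13.60 m

root-3 ≈ 1.73205.
Longer side = 7.85 × 1.73205 ≈ 13.5966 → 13.60 m.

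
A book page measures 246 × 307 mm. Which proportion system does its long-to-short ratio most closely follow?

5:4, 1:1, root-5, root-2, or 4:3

5:4

307/246 ≈ 1.248. Nearest candidates are 5:4 (1.250, off by 0.002) and 4:3 (1.333, off by 0.085).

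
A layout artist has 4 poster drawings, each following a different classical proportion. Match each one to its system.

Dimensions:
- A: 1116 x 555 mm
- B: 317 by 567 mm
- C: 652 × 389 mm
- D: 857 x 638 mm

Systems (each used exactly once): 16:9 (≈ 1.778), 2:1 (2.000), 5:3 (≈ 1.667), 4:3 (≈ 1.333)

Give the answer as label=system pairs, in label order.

A=2:1, B=16:9, C=5:3, D=4:3

A = 1116/555 ≈ 2.011 → 2:1 (2.000)
B = 567/317 ≈ 1.789 → 16:9 (1.778)
C = 652/389 ≈ 1.676 → 5:3 (1.667)
D = 857/638 ≈ 1.343 → 4:3 (1.333)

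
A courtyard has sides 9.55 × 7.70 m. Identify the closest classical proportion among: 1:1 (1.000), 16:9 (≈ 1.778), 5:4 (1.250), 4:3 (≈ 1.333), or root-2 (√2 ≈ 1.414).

9.55/7.70 ≈ 1.240. Nearest candidates are 5:4 (1.250, off by 0.010) and 4:3 (1.333, off by 0.093).

5:4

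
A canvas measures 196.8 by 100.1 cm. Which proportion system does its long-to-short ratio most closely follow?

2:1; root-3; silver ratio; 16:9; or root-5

2:1

Ratio = 196.8 / 100.1 ≈ 1.966.
Distances: 2:1 2.000 (Δ 0.034); root-3 1.732 (Δ 0.234); silver ratio 2.414 (Δ 0.448); 16:9 1.778 (Δ 0.188); root-5 2.236 (Δ 0.270).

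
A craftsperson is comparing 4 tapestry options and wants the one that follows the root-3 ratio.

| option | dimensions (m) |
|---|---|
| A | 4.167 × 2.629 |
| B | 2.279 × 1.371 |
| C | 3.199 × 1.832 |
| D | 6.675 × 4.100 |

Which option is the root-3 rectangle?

Ratios (long/short): A ≈ 1.585; B ≈ 1.662; C ≈ 1.746; D ≈ 1.628.
root-3 ≈ 1.732; option C is nearest (Δ 0.014).

C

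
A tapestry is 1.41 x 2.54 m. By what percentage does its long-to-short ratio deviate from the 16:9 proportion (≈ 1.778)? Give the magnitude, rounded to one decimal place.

1.3%

Ratio = 2.54 / 1.41 ≈ 1.8014.
Ideal 16:9 ≈ 1.7778. |1.8014 − 1.7778| / 1.7778 ≈ 1.33% → 1.3%.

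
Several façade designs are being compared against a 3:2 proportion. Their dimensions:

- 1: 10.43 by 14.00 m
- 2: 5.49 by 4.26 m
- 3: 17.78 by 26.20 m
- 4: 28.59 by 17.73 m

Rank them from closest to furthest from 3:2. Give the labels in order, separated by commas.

Ratios: 1 = 14.00 / 10.43 ≈ 1.342; 2 = 5.49 / 4.26 ≈ 1.289; 3 = 26.20 / 17.78 ≈ 1.474; 4 = 28.59 / 17.73 ≈ 1.613.
|Δ from 1.500|: 1 0.158; 2 0.211; 3 0.026; 4 0.113.

3, 4, 1, 2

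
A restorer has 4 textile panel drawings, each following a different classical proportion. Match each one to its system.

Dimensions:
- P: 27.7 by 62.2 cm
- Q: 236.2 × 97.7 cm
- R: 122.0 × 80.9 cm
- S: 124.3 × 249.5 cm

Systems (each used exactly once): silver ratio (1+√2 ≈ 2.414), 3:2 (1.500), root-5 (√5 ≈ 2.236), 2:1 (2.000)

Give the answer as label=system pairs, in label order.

P = 62.2/27.7 ≈ 2.245 → root-5 (2.236)
Q = 236.2/97.7 ≈ 2.418 → silver ratio (2.414)
R = 122.0/80.9 ≈ 1.508 → 3:2 (1.500)
S = 249.5/124.3 ≈ 2.007 → 2:1 (2.000)

P=root-5, Q=silver ratio, R=3:2, S=2:1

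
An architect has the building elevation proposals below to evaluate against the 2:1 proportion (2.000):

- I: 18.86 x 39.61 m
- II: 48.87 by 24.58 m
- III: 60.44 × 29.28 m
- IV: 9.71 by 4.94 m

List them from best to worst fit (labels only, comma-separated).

II, IV, III, I

I: 39.61/18.86 ≈ 2.100 → |2.100 − 2.000| = 0.100
II: 48.87/24.58 ≈ 1.988 → |1.988 − 2.000| = 0.012
III: 60.44/29.28 ≈ 2.064 → |2.064 − 2.000| = 0.064
IV: 9.71/4.94 ≈ 1.966 → |1.966 − 2.000| = 0.034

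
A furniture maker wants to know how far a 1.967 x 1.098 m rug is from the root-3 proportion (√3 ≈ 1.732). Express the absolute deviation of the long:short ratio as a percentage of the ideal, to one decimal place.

3.4%

Ratio = 1.967 / 1.098 ≈ 1.7914.
Ideal root-3 ≈ 1.7321. |1.7914 − 1.7321| / 1.7321 ≈ 3.42% → 3.4%.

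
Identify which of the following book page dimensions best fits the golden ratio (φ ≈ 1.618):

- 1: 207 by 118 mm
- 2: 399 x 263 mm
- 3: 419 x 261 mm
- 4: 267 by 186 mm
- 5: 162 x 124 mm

Ratios (long/short): 1 ≈ 1.754; 2 ≈ 1.517; 3 ≈ 1.605; 4 ≈ 1.435; 5 ≈ 1.306.
golden ratio ≈ 1.618; option 3 is nearest (Δ 0.013).

3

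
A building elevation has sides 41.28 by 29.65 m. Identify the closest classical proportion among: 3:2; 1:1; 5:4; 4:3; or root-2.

Ratio = 41.28 / 29.65 ≈ 1.392.
Distances: 3:2 1.500 (Δ 0.108); 1:1 1.000 (Δ 0.392); 5:4 1.250 (Δ 0.142); 4:3 1.333 (Δ 0.059); root-2 1.414 (Δ 0.022).

root-2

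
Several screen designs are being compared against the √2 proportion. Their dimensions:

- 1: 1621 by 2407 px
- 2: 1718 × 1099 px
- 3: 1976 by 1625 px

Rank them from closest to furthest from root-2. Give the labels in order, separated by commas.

1, 2, 3

Ratios: 1 = 2407 / 1621 ≈ 1.485; 2 = 1718 / 1099 ≈ 1.563; 3 = 1976 / 1625 ≈ 1.216.
|Δ from 1.414|: 1 0.071; 2 0.149; 3 0.198.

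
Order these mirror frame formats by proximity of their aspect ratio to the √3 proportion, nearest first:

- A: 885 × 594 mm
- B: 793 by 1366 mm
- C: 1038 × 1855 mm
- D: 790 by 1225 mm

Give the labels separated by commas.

B, C, D, A

Ratios: A = 885 / 594 ≈ 1.490; B = 1366 / 793 ≈ 1.723; C = 1855 / 1038 ≈ 1.787; D = 1225 / 790 ≈ 1.551.
|Δ from 1.732|: A 0.242; B 0.009; C 0.055; D 0.181.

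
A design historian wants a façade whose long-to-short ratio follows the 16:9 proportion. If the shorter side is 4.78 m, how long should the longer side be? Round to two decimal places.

8.50 m

16:9 ≈ 1.77778.
Longer side = 4.78 × 1.77778 ≈ 8.4978 → 8.50 m.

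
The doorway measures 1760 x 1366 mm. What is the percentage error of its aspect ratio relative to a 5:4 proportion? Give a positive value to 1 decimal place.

3.1%

Ratio = 1760 / 1366 ≈ 1.2884.
Ideal 5:4 = 1.2500. |1.2884 − 1.2500| / 1.2500 ≈ 3.07% → 3.1%.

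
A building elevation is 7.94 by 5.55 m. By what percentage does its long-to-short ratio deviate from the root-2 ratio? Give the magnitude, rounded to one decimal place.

Ratio = 7.94 / 5.55 ≈ 1.4306.
Ideal root-2 ≈ 1.4142. |1.4306 − 1.4142| / 1.4142 ≈ 1.16% → 1.2%.

1.2%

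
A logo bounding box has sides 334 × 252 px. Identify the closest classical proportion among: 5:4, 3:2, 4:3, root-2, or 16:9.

Ratio = 334 / 252 ≈ 1.325.
Distances: 5:4 1.250 (Δ 0.075); 3:2 1.500 (Δ 0.175); 4:3 1.333 (Δ 0.008); root-2 1.414 (Δ 0.089); 16:9 1.778 (Δ 0.453).

4:3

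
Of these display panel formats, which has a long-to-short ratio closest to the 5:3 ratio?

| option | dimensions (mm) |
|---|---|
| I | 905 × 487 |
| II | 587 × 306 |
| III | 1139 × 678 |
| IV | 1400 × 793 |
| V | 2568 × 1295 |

Target 5:3 ≈ 1.667.
I: 1.858 (Δ0.191)  II: 1.918 (Δ0.251)  III: 1.680 (Δ0.013)  IV: 1.765 (Δ0.098)  V: 1.983 (Δ0.316)

III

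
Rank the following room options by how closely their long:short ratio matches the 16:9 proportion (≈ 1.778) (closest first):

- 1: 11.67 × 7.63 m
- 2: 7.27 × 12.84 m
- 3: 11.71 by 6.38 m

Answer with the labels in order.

2, 3, 1

1: 11.67/7.63 ≈ 1.529 → |1.529 − 1.778| = 0.249
2: 12.84/7.27 ≈ 1.766 → |1.766 − 1.778| = 0.012
3: 11.71/6.38 ≈ 1.835 → |1.835 − 1.778| = 0.057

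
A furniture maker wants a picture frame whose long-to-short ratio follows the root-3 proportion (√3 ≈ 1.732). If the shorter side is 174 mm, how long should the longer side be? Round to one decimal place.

301.4 mm

root-3 ≈ 1.73205.
Longer side = 174 × 1.73205 ≈ 301.377 → 301.4 mm.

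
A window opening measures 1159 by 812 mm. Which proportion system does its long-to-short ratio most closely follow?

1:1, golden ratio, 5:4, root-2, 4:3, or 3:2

root-2

Ratio = 1159 / 812 ≈ 1.427.
Distances: 1:1 1.000 (Δ 0.427); golden ratio 1.618 (Δ 0.191); 5:4 1.250 (Δ 0.177); root-2 1.414 (Δ 0.013); 4:3 1.333 (Δ 0.094); 3:2 1.500 (Δ 0.073).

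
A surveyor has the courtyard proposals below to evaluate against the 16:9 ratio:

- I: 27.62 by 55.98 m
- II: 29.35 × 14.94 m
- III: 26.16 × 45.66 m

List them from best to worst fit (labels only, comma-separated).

III, II, I

I: 55.98/27.62 ≈ 2.027 → |2.027 − 1.778| = 0.249
II: 29.35/14.94 ≈ 1.965 → |1.965 − 1.778| = 0.187
III: 45.66/26.16 ≈ 1.745 → |1.745 − 1.778| = 0.033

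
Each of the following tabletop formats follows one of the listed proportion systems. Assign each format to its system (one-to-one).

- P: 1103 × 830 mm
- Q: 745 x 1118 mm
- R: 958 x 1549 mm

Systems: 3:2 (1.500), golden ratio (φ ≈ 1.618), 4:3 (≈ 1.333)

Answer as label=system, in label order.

P=4:3, Q=3:2, R=golden ratio

Ratios: P ≈ 1.329; Q ≈ 1.501; R ≈ 1.617.
Targets: 3:2 ≈ 1.500; golden ratio ≈ 1.618; 4:3 ≈ 1.333.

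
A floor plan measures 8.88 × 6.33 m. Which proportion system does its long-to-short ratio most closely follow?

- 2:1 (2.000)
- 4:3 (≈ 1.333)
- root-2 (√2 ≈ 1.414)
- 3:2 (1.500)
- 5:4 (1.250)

8.88/6.33 ≈ 1.403. Nearest candidates are root-2 (1.414, off by 0.011) and 4:3 (1.333, off by 0.070).

root-2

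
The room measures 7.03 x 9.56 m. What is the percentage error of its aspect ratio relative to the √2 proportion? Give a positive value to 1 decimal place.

Ratio = 9.56 / 7.03 ≈ 1.3599.
Ideal root-2 ≈ 1.4142. |1.3599 − 1.4142| / 1.4142 ≈ 3.84% → 3.8%.

3.8%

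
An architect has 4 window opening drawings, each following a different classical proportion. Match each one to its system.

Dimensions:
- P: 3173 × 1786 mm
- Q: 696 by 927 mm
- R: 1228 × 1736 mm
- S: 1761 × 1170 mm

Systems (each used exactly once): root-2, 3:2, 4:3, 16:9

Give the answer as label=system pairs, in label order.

P=16:9, Q=4:3, R=root-2, S=3:2

Ratios: P ≈ 1.777; Q ≈ 1.332; R ≈ 1.414; S ≈ 1.505.
Targets: root-2 ≈ 1.414; 3:2 ≈ 1.500; 4:3 ≈ 1.333; 16:9 ≈ 1.778.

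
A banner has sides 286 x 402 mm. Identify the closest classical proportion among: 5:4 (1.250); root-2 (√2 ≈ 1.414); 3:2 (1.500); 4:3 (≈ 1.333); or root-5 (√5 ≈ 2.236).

Ratio = 402 / 286 ≈ 1.406.
Distances: 5:4 1.250 (Δ 0.156); root-2 1.414 (Δ 0.008); 3:2 1.500 (Δ 0.094); 4:3 1.333 (Δ 0.073); root-5 2.236 (Δ 0.830).

root-2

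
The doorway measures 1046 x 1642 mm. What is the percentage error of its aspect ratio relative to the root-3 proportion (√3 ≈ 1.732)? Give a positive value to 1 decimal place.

9.4%

Ratio = 1642 / 1046 ≈ 1.5698.
Ideal root-3 ≈ 1.7321. |1.5698 − 1.7321| / 1.7321 ≈ 9.37% → 9.4%.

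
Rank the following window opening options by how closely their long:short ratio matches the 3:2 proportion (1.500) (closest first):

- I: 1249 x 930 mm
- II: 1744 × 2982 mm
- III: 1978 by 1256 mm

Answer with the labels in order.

Ratios: I = 1249 / 930 ≈ 1.343; II = 2982 / 1744 ≈ 1.710; III = 1978 / 1256 ≈ 1.575.
|Δ from 1.500|: I 0.157; II 0.210; III 0.075.

III, I, II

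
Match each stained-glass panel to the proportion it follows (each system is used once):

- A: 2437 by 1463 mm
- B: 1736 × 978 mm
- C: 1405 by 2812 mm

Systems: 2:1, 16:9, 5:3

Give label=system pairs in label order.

A=5:3, B=16:9, C=2:1

A = 2437/1463 ≈ 1.666 → 5:3 (1.667)
B = 1736/978 ≈ 1.775 → 16:9 (1.778)
C = 2812/1405 ≈ 2.001 → 2:1 (2.000)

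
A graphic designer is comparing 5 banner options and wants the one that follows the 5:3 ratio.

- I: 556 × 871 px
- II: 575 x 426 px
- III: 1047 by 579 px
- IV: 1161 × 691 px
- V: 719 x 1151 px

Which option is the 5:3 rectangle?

IV

Target 5:3 ≈ 1.667.
I: 1.567 (Δ0.100)  II: 1.350 (Δ0.317)  III: 1.808 (Δ0.141)  IV: 1.680 (Δ0.013)  V: 1.601 (Δ0.066)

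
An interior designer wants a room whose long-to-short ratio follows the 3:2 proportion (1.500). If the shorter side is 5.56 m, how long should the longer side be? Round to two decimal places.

3:2 = 1.50000.
Longer side = 5.56 × 1.50000 ≈ 8.3400 → 8.34 m.

8.34 m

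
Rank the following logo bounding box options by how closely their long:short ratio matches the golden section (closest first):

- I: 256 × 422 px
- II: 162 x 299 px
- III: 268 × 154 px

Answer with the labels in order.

Ratios: I = 422 / 256 ≈ 1.648; II = 299 / 162 ≈ 1.846; III = 268 / 154 ≈ 1.740.
|Δ from 1.618|: I 0.030; II 0.228; III 0.122.

I, III, II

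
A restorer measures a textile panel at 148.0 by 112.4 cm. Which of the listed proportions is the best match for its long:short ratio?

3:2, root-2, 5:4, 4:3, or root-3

4:3

148.0/112.4 ≈ 1.317. Nearest candidates are 4:3 (1.333, off by 0.016) and 5:4 (1.250, off by 0.067).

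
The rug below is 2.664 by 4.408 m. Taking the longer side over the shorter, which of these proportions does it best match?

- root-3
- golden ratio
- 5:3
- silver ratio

5:3

4.408/2.664 ≈ 1.655. Nearest candidates are 5:3 (1.667, off by 0.012) and golden ratio (1.618, off by 0.037).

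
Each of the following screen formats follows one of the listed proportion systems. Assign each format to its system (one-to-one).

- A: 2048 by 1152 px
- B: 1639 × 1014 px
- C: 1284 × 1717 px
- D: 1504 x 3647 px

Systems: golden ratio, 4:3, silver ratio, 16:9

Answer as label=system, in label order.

A=16:9, B=golden ratio, C=4:3, D=silver ratio

A = 2048/1152 ≈ 1.778 → 16:9 (1.778)
B = 1639/1014 ≈ 1.616 → golden ratio (1.618)
C = 1717/1284 ≈ 1.337 → 4:3 (1.333)
D = 3647/1504 ≈ 2.425 → silver ratio (2.414)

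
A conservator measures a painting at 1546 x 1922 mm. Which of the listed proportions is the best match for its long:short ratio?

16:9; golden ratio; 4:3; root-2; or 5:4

Ratio = 1922 / 1546 ≈ 1.243.
Distances: 16:9 1.778 (Δ 0.535); golden ratio 1.618 (Δ 0.375); 4:3 1.333 (Δ 0.090); root-2 1.414 (Δ 0.171); 5:4 1.250 (Δ 0.007).

5:4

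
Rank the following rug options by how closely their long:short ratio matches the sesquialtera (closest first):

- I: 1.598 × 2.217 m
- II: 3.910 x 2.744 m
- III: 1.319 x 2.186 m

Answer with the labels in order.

Ratios: I = 2.217 / 1.598 ≈ 1.387; II = 3.910 / 2.744 ≈ 1.425; III = 2.186 / 1.319 ≈ 1.657.
|Δ from 1.500|: I 0.113; II 0.075; III 0.157.

II, I, III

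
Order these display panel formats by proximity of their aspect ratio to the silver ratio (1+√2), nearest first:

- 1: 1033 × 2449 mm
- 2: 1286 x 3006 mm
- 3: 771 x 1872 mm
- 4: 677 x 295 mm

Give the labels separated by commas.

3, 1, 2, 4

Ratios: 1 = 2449 / 1033 ≈ 2.371; 2 = 3006 / 1286 ≈ 2.337; 3 = 1872 / 771 ≈ 2.428; 4 = 677 / 295 ≈ 2.295.
|Δ from 2.414|: 1 0.043; 2 0.077; 3 0.014; 4 0.119.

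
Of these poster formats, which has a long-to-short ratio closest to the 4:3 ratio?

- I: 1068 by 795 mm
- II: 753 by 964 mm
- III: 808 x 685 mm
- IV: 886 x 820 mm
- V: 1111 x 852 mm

Ratios (long/short): I ≈ 1.343; II ≈ 1.280; III ≈ 1.180; IV ≈ 1.080; V ≈ 1.304.
4:3 ≈ 1.333; option I is nearest (Δ 0.010).

I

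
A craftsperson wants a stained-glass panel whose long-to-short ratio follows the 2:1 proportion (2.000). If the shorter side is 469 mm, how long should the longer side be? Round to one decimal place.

938.0 mm

2:1 = 2.00000.
Longer side = 469 × 2.00000 ≈ 938.000 → 938.0 mm.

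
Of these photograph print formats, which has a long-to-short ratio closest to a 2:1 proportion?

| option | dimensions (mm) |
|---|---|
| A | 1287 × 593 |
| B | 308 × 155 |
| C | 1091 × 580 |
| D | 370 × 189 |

B

Target 2:1 ≈ 2.000.
A: 2.170 (Δ0.170)  B: 1.987 (Δ0.013)  C: 1.881 (Δ0.119)  D: 1.958 (Δ0.042)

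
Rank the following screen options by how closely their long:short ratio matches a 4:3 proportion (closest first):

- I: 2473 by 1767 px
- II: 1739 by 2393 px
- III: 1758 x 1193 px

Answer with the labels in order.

Ratios: I = 2473 / 1767 ≈ 1.400; II = 2393 / 1739 ≈ 1.376; III = 1758 / 1193 ≈ 1.474.
|Δ from 1.333|: I 0.067; II 0.043; III 0.141.

II, I, III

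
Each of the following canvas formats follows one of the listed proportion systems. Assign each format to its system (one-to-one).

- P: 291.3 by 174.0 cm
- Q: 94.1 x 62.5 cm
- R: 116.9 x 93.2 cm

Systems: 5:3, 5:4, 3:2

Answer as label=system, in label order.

P=5:3, Q=3:2, R=5:4

Ratios: P ≈ 1.674; Q ≈ 1.506; R ≈ 1.254.
Targets: 5:3 ≈ 1.667; 5:4 ≈ 1.250; 3:2 ≈ 1.500.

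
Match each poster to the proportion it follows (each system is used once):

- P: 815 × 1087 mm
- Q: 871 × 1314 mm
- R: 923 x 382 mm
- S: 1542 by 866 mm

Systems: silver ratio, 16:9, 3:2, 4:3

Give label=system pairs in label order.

P=4:3, Q=3:2, R=silver ratio, S=16:9

P = 1087/815 ≈ 1.334 → 4:3 (1.333)
Q = 1314/871 ≈ 1.509 → 3:2 (1.500)
R = 923/382 ≈ 2.416 → silver ratio (2.414)
S = 1542/866 ≈ 1.781 → 16:9 (1.778)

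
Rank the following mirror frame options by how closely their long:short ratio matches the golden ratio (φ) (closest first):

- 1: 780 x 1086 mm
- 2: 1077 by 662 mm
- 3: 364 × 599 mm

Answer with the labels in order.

Ratios: 1 = 1086 / 780 ≈ 1.392; 2 = 1077 / 662 ≈ 1.627; 3 = 599 / 364 ≈ 1.646.
|Δ from 1.618|: 1 0.226; 2 0.009; 3 0.028.

2, 3, 1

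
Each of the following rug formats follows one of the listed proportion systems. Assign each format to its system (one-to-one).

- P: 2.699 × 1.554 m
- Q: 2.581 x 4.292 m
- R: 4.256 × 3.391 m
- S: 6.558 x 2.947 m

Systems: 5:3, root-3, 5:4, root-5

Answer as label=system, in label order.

P=root-3, Q=5:3, R=5:4, S=root-5

P = 2.699/1.554 ≈ 1.737 → root-3 (1.732)
Q = 4.292/2.581 ≈ 1.663 → 5:3 (1.667)
R = 4.256/3.391 ≈ 1.255 → 5:4 (1.250)
S = 6.558/2.947 ≈ 2.225 → root-5 (2.236)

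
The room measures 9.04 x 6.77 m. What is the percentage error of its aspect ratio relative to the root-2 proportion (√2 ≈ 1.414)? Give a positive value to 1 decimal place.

5.6%

Ratio = 9.04 / 6.77 ≈ 1.3353.
Ideal root-2 ≈ 1.4142. |1.3353 − 1.4142| / 1.4142 ≈ 5.58% → 5.6%.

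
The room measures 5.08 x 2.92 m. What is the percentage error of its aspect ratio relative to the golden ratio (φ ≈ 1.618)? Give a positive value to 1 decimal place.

7.5%

Ratio = 5.08 / 2.92 ≈ 1.7397.
Ideal golden ratio ≈ 1.6180. |1.7397 − 1.6180| / 1.6180 ≈ 7.52% → 7.5%.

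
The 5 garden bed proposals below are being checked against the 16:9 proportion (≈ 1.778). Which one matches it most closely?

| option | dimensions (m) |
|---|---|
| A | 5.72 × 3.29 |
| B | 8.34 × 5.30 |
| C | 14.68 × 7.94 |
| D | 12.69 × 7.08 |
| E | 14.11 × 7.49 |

Ratios (long/short): A ≈ 1.739; B ≈ 1.574; C ≈ 1.849; D ≈ 1.792; E ≈ 1.884.
16:9 ≈ 1.778; option D is nearest (Δ 0.014).

D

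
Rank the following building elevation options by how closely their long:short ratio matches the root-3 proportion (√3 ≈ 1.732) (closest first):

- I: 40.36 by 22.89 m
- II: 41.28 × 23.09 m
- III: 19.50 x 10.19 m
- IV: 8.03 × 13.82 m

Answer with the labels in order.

IV, I, II, III

I: 40.36/22.89 ≈ 1.763 → |1.763 − 1.732| = 0.031
II: 41.28/23.09 ≈ 1.788 → |1.788 − 1.732| = 0.056
III: 19.50/10.19 ≈ 1.914 → |1.914 − 1.732| = 0.182
IV: 13.82/8.03 ≈ 1.721 → |1.721 − 1.732| = 0.011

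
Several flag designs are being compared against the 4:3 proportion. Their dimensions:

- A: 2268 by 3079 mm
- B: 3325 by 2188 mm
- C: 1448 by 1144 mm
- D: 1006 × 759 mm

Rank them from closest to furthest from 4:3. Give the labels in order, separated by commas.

Ratios: A = 3079 / 2268 ≈ 1.358; B = 3325 / 2188 ≈ 1.520; C = 1448 / 1144 ≈ 1.266; D = 1006 / 759 ≈ 1.325.
|Δ from 1.333|: A 0.025; B 0.187; C 0.067; D 0.008.

D, A, C, B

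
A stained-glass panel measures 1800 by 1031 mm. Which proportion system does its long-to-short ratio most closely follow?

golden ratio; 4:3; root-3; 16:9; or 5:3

Ratio = 1800 / 1031 ≈ 1.746.
Distances: golden ratio 1.618 (Δ 0.128); 4:3 1.333 (Δ 0.413); root-3 1.732 (Δ 0.014); 16:9 1.778 (Δ 0.032); 5:3 1.667 (Δ 0.079).

root-3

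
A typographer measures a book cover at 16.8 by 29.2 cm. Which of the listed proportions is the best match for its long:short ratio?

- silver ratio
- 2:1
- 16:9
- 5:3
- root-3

root-3

29.2/16.8 ≈ 1.738. Nearest candidates are root-3 (1.732, off by 0.006) and 16:9 (1.778, off by 0.040).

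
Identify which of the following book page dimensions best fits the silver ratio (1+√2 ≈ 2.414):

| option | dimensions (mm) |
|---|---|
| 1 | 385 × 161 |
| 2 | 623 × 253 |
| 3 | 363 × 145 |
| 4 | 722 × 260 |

Target silver ratio ≈ 2.414.
1: 2.391 (Δ0.023)  2: 2.462 (Δ0.048)  3: 2.503 (Δ0.089)  4: 2.777 (Δ0.363)

1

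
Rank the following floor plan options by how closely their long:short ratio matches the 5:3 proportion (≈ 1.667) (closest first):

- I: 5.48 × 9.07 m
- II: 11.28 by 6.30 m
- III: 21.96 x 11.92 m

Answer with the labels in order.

I, II, III

I: 9.07/5.48 ≈ 1.655 → |1.655 − 1.667| = 0.012
II: 11.28/6.30 ≈ 1.790 → |1.790 − 1.667| = 0.123
III: 21.96/11.92 ≈ 1.842 → |1.842 − 1.667| = 0.175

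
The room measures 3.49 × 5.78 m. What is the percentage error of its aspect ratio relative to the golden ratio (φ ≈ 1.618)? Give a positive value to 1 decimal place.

Ratio = 5.78 / 3.49 ≈ 1.6562.
Ideal golden ratio ≈ 1.6180. |1.6562 − 1.6180| / 1.6180 ≈ 2.36% → 2.4%.

2.4%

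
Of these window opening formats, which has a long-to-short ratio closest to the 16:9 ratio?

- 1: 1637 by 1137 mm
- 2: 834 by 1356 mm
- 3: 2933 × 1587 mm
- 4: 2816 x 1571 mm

4

Target 16:9 ≈ 1.778.
1: 1.440 (Δ0.338)  2: 1.626 (Δ0.152)  3: 1.848 (Δ0.070)  4: 1.792 (Δ0.014)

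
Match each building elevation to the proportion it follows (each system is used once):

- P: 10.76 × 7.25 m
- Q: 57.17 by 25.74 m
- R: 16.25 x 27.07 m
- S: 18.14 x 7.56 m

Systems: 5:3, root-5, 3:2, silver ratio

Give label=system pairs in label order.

P=3:2, Q=root-5, R=5:3, S=silver ratio

P = 10.76/7.25 ≈ 1.484 → 3:2 (1.500)
Q = 57.17/25.74 ≈ 2.221 → root-5 (2.236)
R = 27.07/16.25 ≈ 1.666 → 5:3 (1.667)
S = 18.14/7.56 ≈ 2.399 → silver ratio (2.414)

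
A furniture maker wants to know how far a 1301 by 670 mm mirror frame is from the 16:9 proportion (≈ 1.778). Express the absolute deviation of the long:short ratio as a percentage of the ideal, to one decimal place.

9.2%

Ratio = 1301 / 670 ≈ 1.9418.
Ideal 16:9 ≈ 1.7778. |1.9418 − 1.7778| / 1.7778 ≈ 9.22% → 9.2%.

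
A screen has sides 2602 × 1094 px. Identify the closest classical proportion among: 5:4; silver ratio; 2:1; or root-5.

Ratio = 2602 / 1094 ≈ 2.378.
Distances: 5:4 1.250 (Δ 1.128); silver ratio 2.414 (Δ 0.036); 2:1 2.000 (Δ 0.378); root-5 2.236 (Δ 0.142).

silver ratio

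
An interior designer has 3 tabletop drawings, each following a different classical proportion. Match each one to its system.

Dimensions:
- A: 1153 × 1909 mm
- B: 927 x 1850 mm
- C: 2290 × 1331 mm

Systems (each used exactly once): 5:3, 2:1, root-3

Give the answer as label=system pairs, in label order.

A=5:3, B=2:1, C=root-3

Ratios: A ≈ 1.656; B ≈ 1.996; C ≈ 1.721.
Targets: 5:3 ≈ 1.667; 2:1 ≈ 2.000; root-3 ≈ 1.732.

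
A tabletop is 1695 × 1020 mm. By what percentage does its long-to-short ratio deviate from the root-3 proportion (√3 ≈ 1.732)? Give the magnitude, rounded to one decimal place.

4.1%

Ratio = 1695 / 1020 ≈ 1.6618.
Ideal root-3 ≈ 1.7321. |1.6618 − 1.7321| / 1.7321 ≈ 4.06% → 4.1%.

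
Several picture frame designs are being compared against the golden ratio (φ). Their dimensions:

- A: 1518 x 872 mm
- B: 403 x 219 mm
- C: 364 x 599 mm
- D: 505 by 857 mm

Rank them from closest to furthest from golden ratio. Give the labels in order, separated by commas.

C, D, A, B

Ratios: A = 1518 / 872 ≈ 1.741; B = 403 / 219 ≈ 1.840; C = 599 / 364 ≈ 1.646; D = 857 / 505 ≈ 1.697.
|Δ from 1.618|: A 0.123; B 0.222; C 0.028; D 0.079.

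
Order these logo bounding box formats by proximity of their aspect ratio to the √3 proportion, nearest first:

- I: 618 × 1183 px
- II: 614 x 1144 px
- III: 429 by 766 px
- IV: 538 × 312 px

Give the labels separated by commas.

Ratios: I = 1183 / 618 ≈ 1.914; II = 1144 / 614 ≈ 1.863; III = 766 / 429 ≈ 1.786; IV = 538 / 312 ≈ 1.724.
|Δ from 1.732|: I 0.182; II 0.131; III 0.054; IV 0.008.

IV, III, II, I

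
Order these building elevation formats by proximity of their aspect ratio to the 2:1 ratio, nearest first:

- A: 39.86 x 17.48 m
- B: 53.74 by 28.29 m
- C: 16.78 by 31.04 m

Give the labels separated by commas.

Ratios: A = 39.86 / 17.48 ≈ 2.280; B = 53.74 / 28.29 ≈ 1.900; C = 31.04 / 16.78 ≈ 1.850.
|Δ from 2.000|: A 0.280; B 0.100; C 0.150.

B, C, A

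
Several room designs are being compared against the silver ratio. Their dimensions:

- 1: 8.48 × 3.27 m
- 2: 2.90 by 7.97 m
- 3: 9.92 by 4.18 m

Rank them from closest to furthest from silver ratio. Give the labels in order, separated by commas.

Ratios: 1 = 8.48 / 3.27 ≈ 2.593; 2 = 7.97 / 2.90 ≈ 2.748; 3 = 9.92 / 4.18 ≈ 2.373.
|Δ from 2.414|: 1 0.179; 2 0.334; 3 0.041.

3, 1, 2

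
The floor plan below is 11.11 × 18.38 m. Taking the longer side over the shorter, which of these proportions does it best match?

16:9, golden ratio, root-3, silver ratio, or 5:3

5:3

18.38/11.11 ≈ 1.654. Nearest candidates are 5:3 (1.667, off by 0.013) and golden ratio (1.618, off by 0.036).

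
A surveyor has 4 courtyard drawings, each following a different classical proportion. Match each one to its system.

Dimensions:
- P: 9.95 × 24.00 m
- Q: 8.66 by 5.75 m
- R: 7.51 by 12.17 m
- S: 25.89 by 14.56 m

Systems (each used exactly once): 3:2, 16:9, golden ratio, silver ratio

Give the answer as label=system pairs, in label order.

Ratios: P ≈ 2.412; Q ≈ 1.506; R ≈ 1.621; S ≈ 1.778.
Targets: 3:2 ≈ 1.500; 16:9 ≈ 1.778; golden ratio ≈ 1.618; silver ratio ≈ 2.414.

P=silver ratio, Q=3:2, R=golden ratio, S=16:9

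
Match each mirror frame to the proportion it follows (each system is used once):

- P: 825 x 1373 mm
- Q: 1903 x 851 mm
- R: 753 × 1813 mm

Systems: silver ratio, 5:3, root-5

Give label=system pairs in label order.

P=5:3, Q=root-5, R=silver ratio

Ratios: P ≈ 1.664; Q ≈ 2.236; R ≈ 2.408.
Targets: silver ratio ≈ 2.414; 5:3 ≈ 1.667; root-5 ≈ 2.236.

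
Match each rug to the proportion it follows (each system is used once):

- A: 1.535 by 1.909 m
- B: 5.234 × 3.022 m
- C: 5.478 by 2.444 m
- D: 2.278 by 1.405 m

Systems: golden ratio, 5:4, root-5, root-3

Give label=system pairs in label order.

A=5:4, B=root-3, C=root-5, D=golden ratio

A = 1.909/1.535 ≈ 1.244 → 5:4 (1.250)
B = 5.234/3.022 ≈ 1.732 → root-3 (1.732)
C = 5.478/2.444 ≈ 2.241 → root-5 (2.236)
D = 2.278/1.405 ≈ 1.621 → golden ratio (1.618)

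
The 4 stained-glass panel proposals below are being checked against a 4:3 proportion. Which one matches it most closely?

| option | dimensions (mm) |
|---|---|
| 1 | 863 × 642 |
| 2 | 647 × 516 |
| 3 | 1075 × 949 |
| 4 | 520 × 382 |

1

Ratios (long/short): 1 ≈ 1.344; 2 ≈ 1.254; 3 ≈ 1.133; 4 ≈ 1.361.
4:3 ≈ 1.333; option 1 is nearest (Δ 0.011).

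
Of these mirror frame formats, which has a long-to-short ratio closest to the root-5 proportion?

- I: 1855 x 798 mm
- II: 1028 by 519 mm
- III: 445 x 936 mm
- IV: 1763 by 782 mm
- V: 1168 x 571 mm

IV

Ratios (long/short): I ≈ 2.325; II ≈ 1.981; III ≈ 2.103; IV ≈ 2.254; V ≈ 2.046.
root-5 ≈ 2.236; option IV is nearest (Δ 0.018).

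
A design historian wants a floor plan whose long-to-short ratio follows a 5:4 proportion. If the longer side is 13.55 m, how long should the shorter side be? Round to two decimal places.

10.84 m

5:4 = 1.25000.
Shorter side = 13.55 ÷ 1.25000 ≈ 10.8400 → 10.84 m.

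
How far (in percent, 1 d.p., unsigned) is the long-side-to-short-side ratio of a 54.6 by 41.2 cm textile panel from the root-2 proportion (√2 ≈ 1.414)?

Ratio = 54.6 / 41.2 ≈ 1.3252.
Ideal root-2 ≈ 1.4142. |1.3252 − 1.4142| / 1.4142 ≈ 6.29% → 6.3%.

6.3%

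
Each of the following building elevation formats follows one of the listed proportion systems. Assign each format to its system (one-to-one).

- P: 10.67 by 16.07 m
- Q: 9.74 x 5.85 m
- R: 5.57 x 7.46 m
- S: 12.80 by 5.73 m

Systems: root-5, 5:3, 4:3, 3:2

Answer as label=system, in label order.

P = 16.07/10.67 ≈ 1.506 → 3:2 (1.500)
Q = 9.74/5.85 ≈ 1.665 → 5:3 (1.667)
R = 7.46/5.57 ≈ 1.339 → 4:3 (1.333)
S = 12.80/5.73 ≈ 2.234 → root-5 (2.236)

P=3:2, Q=5:3, R=4:3, S=root-5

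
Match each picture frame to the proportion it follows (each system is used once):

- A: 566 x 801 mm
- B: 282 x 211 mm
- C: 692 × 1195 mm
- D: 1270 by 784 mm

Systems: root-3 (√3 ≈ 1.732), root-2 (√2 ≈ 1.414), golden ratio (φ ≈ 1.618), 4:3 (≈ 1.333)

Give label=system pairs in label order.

A=root-2, B=4:3, C=root-3, D=golden ratio

Ratios: A ≈ 1.415; B ≈ 1.336; C ≈ 1.727; D ≈ 1.620.
Targets: root-3 ≈ 1.732; root-2 ≈ 1.414; golden ratio ≈ 1.618; 4:3 ≈ 1.333.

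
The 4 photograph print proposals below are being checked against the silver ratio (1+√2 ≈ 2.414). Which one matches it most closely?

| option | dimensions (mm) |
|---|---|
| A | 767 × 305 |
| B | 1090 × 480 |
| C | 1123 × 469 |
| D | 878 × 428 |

Target silver ratio ≈ 2.414.
A: 2.515 (Δ0.101)  B: 2.271 (Δ0.143)  C: 2.394 (Δ0.020)  D: 2.051 (Δ0.363)

C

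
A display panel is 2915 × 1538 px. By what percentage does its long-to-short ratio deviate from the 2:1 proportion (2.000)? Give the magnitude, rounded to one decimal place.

Ratio = 2915 / 1538 ≈ 1.8953.
Ideal 2:1 = 2.0000. |1.8953 − 2.0000| / 2.0000 ≈ 5.24% → 5.2%.

5.2%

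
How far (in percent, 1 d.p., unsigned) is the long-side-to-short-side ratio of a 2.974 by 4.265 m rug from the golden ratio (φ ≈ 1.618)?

11.4%

Ratio = 4.265 / 2.974 ≈ 1.4341.
Ideal golden ratio ≈ 1.6180. |1.4341 − 1.6180| / 1.6180 ≈ 11.37% → 11.4%.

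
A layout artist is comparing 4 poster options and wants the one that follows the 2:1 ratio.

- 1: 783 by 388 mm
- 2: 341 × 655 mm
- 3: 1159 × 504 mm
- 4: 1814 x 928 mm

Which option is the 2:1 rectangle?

Target 2:1 ≈ 2.000.
1: 2.018 (Δ0.018)  2: 1.921 (Δ0.079)  3: 2.300 (Δ0.300)  4: 1.955 (Δ0.045)

1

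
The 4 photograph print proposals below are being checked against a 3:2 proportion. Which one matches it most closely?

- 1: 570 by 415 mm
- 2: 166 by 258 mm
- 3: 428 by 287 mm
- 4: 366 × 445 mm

Ratios (long/short): 1 ≈ 1.373; 2 ≈ 1.554; 3 ≈ 1.491; 4 ≈ 1.216.
3:2 ≈ 1.500; option 3 is nearest (Δ 0.009).

3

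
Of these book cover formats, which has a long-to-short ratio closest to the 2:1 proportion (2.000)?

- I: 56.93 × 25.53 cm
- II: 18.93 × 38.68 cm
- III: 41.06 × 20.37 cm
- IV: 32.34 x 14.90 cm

III

Target 2:1 ≈ 2.000.
I: 2.230 (Δ0.230)  II: 2.043 (Δ0.043)  III: 2.016 (Δ0.016)  IV: 2.170 (Δ0.170)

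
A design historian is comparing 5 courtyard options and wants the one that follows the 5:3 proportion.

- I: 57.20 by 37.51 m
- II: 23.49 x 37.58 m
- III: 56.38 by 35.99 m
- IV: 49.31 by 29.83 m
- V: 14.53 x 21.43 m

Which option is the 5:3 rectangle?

IV

Target 5:3 ≈ 1.667.
I: 1.525 (Δ0.142)  II: 1.600 (Δ0.067)  III: 1.567 (Δ0.100)  IV: 1.653 (Δ0.014)  V: 1.475 (Δ0.192)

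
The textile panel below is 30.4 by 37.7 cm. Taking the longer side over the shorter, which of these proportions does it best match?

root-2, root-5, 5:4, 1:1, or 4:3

5:4

Ratio = 37.7 / 30.4 ≈ 1.240.
Distances: root-2 1.414 (Δ 0.174); root-5 2.236 (Δ 0.996); 5:4 1.250 (Δ 0.010); 1:1 1.000 (Δ 0.240); 4:3 1.333 (Δ 0.093).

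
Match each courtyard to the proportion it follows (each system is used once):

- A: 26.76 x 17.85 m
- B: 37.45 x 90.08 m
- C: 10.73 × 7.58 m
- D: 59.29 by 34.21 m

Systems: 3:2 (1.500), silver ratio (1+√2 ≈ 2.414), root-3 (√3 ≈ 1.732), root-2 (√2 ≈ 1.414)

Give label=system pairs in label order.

A=3:2, B=silver ratio, C=root-2, D=root-3

Ratios: A ≈ 1.499; B ≈ 2.405; C ≈ 1.416; D ≈ 1.733.
Targets: 3:2 ≈ 1.500; silver ratio ≈ 2.414; root-3 ≈ 1.732; root-2 ≈ 1.414.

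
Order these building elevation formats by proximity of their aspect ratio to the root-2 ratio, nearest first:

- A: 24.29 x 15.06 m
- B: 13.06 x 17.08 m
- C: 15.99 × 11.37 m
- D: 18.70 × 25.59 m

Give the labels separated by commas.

A: 24.29/15.06 ≈ 1.613 → |1.613 − 1.414| = 0.199
B: 17.08/13.06 ≈ 1.308 → |1.308 − 1.414| = 0.106
C: 15.99/11.37 ≈ 1.406 → |1.406 − 1.414| = 0.008
D: 25.59/18.70 ≈ 1.368 → |1.368 − 1.414| = 0.046

C, D, B, A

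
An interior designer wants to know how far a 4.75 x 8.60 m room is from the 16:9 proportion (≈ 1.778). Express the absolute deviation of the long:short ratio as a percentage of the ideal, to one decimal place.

1.8%

Ratio = 8.60 / 4.75 ≈ 1.8105.
Ideal 16:9 ≈ 1.7778. |1.8105 − 1.7778| / 1.7778 ≈ 1.84% → 1.8%.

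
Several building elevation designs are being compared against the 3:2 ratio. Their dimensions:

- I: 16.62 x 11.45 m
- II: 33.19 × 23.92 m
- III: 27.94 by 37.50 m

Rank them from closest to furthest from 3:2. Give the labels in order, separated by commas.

I, II, III

I: 16.62/11.45 ≈ 1.452 → |1.452 − 1.500| = 0.048
II: 33.19/23.92 ≈ 1.388 → |1.388 − 1.500| = 0.112
III: 37.50/27.94 ≈ 1.342 → |1.342 − 1.500| = 0.158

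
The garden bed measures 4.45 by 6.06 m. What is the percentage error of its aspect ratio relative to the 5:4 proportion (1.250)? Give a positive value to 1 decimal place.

8.9%

Ratio = 6.06 / 4.45 ≈ 1.3618.
Ideal 5:4 = 1.2500. |1.3618 − 1.2500| / 1.2500 ≈ 8.94% → 8.9%.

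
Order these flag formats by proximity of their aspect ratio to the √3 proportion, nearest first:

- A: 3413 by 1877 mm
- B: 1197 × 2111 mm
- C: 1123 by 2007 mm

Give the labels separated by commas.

Ratios: A = 3413 / 1877 ≈ 1.818; B = 2111 / 1197 ≈ 1.764; C = 2007 / 1123 ≈ 1.787.
|Δ from 1.732|: A 0.086; B 0.032; C 0.055.

B, C, A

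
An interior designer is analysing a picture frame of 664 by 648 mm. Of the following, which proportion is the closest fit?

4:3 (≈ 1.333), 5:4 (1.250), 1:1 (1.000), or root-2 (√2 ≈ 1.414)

664/648 ≈ 1.025. Nearest candidates are 1:1 (1.000, off by 0.025) and 5:4 (1.250, off by 0.225).

1:1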